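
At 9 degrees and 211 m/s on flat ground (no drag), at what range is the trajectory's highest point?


R = v0^2*sin(2*theta)/g = 211^2*sin(2*9°)/9.81 = 1402.42 m
apex_dist = R/2 = 1402.42/2 = 701.2 m

701.2 m


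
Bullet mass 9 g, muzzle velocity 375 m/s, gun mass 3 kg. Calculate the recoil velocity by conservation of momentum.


v_recoil = m_p * v_p / m_gun = 0.009 * 375 / 3 = 1.125 m/s

1.125 m/s


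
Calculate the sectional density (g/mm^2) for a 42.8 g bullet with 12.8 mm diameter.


SD = m/d^2 = 42.8/12.8^2 = 0.2612 g/mm^2

0.2612 g/mm^2


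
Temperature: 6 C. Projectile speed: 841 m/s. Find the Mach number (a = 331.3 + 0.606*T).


a = 331.3 + 0.606*(6) = 334.936 m/s
M = v/a = 841/334.936 = 2.511

2.511


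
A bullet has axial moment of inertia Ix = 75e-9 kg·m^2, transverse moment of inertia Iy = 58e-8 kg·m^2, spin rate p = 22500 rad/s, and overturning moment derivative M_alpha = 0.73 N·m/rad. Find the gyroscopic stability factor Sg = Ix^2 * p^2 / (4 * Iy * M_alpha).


Sg = Ix^2 * p^2 / (4 * Iy * M_alpha) = (75e-9)^2 * 22500^2 / (4 * 58e-8 * 0.73) = 1.681

1.681


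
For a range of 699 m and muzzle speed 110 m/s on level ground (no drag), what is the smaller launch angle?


sin(2*theta) = R*g/v0^2 = 699*9.81/110^2 = 0.56671, theta = arcsin(0.56671)/2 = 17.26°

17.26 degrees


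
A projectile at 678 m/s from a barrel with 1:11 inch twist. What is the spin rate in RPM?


twist_m = 11*0.0254 = 0.2794 m
spin = v/twist = 678/0.2794 = 2426.628 rev/s
RPM = spin*60 = 2426.628*60 ≈ 145598 RPM

145598 RPM


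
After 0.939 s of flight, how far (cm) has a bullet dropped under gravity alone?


drop = 0.5*g*t^2 = 0.5*9.81*0.939^2 = 4.32484 m ≈ 432.5 cm

432.5 cm


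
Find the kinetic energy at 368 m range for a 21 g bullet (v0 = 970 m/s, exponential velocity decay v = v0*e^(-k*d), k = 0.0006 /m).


v = v0*exp(-k*d) = 970*exp(-0.0006*368) = 777.821 m/s
E = 0.5*m*v^2 = 0.5*0.021*777.821^2 = 6353 J

6353 J


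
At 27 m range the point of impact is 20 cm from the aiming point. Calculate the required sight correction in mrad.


1 mrad subtends 1 cm per 10 m of range, so adj = error_cm / (dist_m / 10) = 20 / (27/10) = 7.407 mrad

7.407 mrad


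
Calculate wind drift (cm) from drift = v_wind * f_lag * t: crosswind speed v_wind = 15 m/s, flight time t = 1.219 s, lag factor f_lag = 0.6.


drift = v_wind * lag * t = 15 * 0.6 * 1.219 = 10.971 m ≈ 1097 cm

1097 cm


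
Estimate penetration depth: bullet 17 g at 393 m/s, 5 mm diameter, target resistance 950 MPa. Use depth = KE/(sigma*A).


A = pi*(d/2)^2 = pi*(5/2)^2 = 19.635 mm^2
E = 0.5*m*v^2 = 0.5*0.017*393^2 = 1312.82 J
depth = E/(sigma*A) = 1312.82 J / (950 MPa * 19.635 mm^2) = 1312.82/(950 * 19.635) m = 0.0703802 m ≈ 70.38 mm

70.38 mm


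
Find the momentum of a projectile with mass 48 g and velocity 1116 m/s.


p = m*v = 0.048*1116 = 53.57 kg·m/s

53.57 kg·m/s


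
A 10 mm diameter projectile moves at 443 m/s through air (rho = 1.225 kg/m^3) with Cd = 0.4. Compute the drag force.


A = pi*(d/2)^2 = pi*(10/2000)^2 = 7.85398e-05 m^2
Fd = 0.5*Cd*rho*A*v^2 = 0.5*0.4*1.225*7.85398e-05*443^2 = 3.776 N

3.776 N


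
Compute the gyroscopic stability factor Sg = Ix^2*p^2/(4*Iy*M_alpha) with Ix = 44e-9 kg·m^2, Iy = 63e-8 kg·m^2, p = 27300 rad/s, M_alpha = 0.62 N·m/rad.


Sg = Ix^2 * p^2 / (4 * Iy * M_alpha) = (44e-9)^2 * 27300^2 / (4 * 63e-8 * 0.62) = 0.9235

0.9235


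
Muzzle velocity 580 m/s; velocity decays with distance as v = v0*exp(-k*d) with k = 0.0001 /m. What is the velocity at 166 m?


v = v0*exp(-k*d) = 580*exp(-0.0001*166) = 570.5 m/s

570.5 m/s


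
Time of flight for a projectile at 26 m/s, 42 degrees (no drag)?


T = 2*v0*sin(theta)/g = 2*26*sin(42°)/9.81 = 3.547 s

3.547 s


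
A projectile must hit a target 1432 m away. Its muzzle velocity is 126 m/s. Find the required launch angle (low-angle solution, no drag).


sin(2*theta) = R*g/v0^2 = 1432*9.81/126^2 = 0.884853, theta = arcsin(0.884853)/2 = 31.12°

31.12 degrees


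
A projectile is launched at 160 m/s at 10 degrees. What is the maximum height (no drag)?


H = (v0*sin(theta))^2 / (2g) = (160*sin(10°))^2 / (2*9.81) = 39.34 m

39.34 m


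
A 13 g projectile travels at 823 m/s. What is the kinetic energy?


E = 0.5*m*v^2 = 0.5*0.013*823^2 = 4403 J

4403 J


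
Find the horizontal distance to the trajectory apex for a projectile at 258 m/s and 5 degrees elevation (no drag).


R = v0^2*sin(2*theta)/g = 258^2*sin(2*5°)/9.81 = 1178.26 m
apex_dist = R/2 = 1178.26/2 = 589.1 m

589.1 m


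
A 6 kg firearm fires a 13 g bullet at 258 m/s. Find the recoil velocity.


v_recoil = m_p * v_p / m_gun = 0.013 * 258 / 6 = 0.559 m/s

0.559 m/s


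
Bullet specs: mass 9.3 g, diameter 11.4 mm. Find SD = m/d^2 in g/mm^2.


SD = m/d^2 = 9.3/11.4^2 = 0.07156 g/mm^2

0.07156 g/mm^2


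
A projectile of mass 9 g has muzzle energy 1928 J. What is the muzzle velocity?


v = sqrt(2*E/m) = sqrt(2*1928/0.009) = 654.6 m/s

654.6 m/s


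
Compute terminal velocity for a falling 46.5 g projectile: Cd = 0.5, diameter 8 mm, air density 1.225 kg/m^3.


A = pi*(d/2)^2 = pi*(8/2000)^2 = 5.02655e-05 m^2
vt = sqrt(2mg/(Cd*rho*A)) = sqrt(2*0.0465*9.81/(0.5 * 1.225 * 5.02655e-05)) = 172.1 m/s

172.1 m/s


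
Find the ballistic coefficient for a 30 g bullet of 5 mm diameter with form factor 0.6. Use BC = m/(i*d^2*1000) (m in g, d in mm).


BC = m/(i*d^2*1000) = 30/(0.6 * 5^2 * 1000) = 0.002

0.002


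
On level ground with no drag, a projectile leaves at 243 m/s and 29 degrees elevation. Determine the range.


R = v0^2 * sin(2*theta) / g = 243^2 * sin(2*29°) / 9.81 = 5105 m

5105 m


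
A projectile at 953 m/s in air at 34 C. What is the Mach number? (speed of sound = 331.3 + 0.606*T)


a = 331.3 + 0.606*(34) = 351.904 m/s
M = v/a = 953/351.904 = 2.708

2.708


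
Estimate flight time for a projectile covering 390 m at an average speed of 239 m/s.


t = d/v = 390/239 = 1.632 s

1.632 s


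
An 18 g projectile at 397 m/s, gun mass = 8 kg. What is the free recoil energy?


v_r = m_p*v_p/m_gun = 0.018*397/8 = 0.89325 m/s, E_r = 0.5*m_gun*v_r^2 = 0.5*8*0.89325^2 = 3.192 J

3.192 J


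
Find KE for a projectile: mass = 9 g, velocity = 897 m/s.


E = 0.5*m*v^2 = 0.5*0.009*897^2 = 3621 J

3621 J


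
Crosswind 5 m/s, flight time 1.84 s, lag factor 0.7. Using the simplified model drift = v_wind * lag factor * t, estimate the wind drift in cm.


drift = v_wind * lag * t = 5 * 0.7 * 1.84 = 6.44 m ≈ 644 cm

644 cm


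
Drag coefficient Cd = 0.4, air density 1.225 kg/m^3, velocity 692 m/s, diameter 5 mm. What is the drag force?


A = pi*(d/2)^2 = pi*(5/2000)^2 = 1.96350e-05 m^2
Fd = 0.5*Cd*rho*A*v^2 = 0.5*0.4*1.225*1.96350e-05*692^2 = 2.304 N

2.304 N


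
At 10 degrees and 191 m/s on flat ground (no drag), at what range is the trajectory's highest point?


R = v0^2*sin(2*theta)/g = 191^2*sin(2*10°)/9.81 = 1271.89 m
apex_dist = R/2 = 1271.89/2 = 635.9 m

635.9 m


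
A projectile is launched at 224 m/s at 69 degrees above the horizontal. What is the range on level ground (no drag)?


R = v0^2 * sin(2*theta) / g = 224^2 * sin(2*69°) / 9.81 = 3422 m

3422 m


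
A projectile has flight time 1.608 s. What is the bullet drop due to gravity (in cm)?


drop = 0.5*g*t^2 = 0.5*9.81*1.608^2 = 12.6827 m ≈ 1268 cm

1268 cm


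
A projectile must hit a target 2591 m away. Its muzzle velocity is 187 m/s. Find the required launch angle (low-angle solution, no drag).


sin(2*theta) = R*g/v0^2 = 2591*9.81/187^2 = 0.726864, theta = arcsin(0.726864)/2 = 23.31°

23.31 degrees


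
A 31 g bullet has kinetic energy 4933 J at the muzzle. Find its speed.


v = sqrt(2*E/m) = sqrt(2*4933/0.031) = 564.1 m/s

564.1 m/s


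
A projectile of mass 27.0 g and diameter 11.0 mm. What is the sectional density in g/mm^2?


SD = m/d^2 = 27.0/11.0^2 = 0.2231 g/mm^2

0.2231 g/mm^2


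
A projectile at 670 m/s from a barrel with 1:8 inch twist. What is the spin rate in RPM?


twist_m = 8*0.0254 = 0.2032 m
spin = v/twist = 670/0.2032 = 3297.244 rev/s
RPM = spin*60 = 3297.244*60 ≈ 197835 RPM

197835 RPM


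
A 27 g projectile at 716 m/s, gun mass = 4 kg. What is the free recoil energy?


v_r = m_p*v_p/m_gun = 0.027*716/4 = 4.833 m/s, E_r = 0.5*m_gun*v_r^2 = 0.5*4*4.833^2 = 46.72 J

46.72 J


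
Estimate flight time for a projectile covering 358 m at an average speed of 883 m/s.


t = d/v = 358/883 = 0.4054 s

0.4054 s


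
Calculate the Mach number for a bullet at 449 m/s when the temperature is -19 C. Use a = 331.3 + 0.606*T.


a = 331.3 + 0.606*(-19) = 319.786 m/s
M = v/a = 449/319.786 = 1.404

1.404


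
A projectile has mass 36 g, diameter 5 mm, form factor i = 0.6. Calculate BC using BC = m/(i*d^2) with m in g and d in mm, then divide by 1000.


BC = m/(i*d^2*1000) = 36/(0.6 * 5^2 * 1000) = 0.0024

0.0024


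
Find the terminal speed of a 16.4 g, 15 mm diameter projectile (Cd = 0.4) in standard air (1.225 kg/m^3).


A = pi*(d/2)^2 = pi*(15/2000)^2 = 1.76715e-04 m^2
vt = sqrt(2mg/(Cd*rho*A)) = sqrt(2*0.0164*9.81/(0.4 * 1.225 * 1.76715e-04)) = 60.96 m/s

60.96 m/s


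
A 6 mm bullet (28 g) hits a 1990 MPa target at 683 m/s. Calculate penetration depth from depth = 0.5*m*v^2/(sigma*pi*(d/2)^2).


A = pi*(d/2)^2 = pi*(6/2)^2 = 28.2743 mm^2
E = 0.5*m*v^2 = 0.5*0.028*683^2 = 6530.85 J
depth = E/(sigma*A) = 6530.85 J / (1990 MPa * 28.2743 mm^2) = 6530.85/(1990 * 28.2743) m = 0.116071 m ≈ 116.1 mm

116.1 mm


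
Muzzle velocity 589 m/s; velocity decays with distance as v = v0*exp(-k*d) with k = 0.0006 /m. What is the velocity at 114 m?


v = v0*exp(-k*d) = 589*exp(-0.0006*114) = 550.1 m/s

550.1 m/s


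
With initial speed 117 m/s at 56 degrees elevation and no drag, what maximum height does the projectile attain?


H = (v0*sin(theta))^2 / (2g) = (117*sin(56°))^2 / (2*9.81) = 479.5 m

479.5 m


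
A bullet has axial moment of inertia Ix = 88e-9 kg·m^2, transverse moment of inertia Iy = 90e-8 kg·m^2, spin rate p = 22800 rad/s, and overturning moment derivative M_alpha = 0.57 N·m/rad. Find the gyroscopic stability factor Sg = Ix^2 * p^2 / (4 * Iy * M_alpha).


Sg = Ix^2 * p^2 / (4 * Iy * M_alpha) = (88e-9)^2 * 22800^2 / (4 * 90e-8 * 0.57) = 1.962

1.962


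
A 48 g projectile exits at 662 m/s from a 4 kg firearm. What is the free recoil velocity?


v_recoil = m_p * v_p / m_gun = 0.048 * 662 / 4 = 7.944 m/s

7.944 m/s


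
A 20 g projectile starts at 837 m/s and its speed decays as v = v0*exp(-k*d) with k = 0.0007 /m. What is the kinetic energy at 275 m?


v = v0*exp(-k*d) = 837*exp(-0.0007*275) = 690.437 m/s
E = 0.5*m*v^2 = 0.5*0.02*690.437^2 = 4767 J

4767 J


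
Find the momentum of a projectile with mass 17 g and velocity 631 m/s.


p = m*v = 0.017*631 = 10.73 kg·m/s

10.73 kg·m/s


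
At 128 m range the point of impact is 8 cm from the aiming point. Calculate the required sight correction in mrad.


1 mrad subtends 1 cm per 10 m of range, so adj = error_cm / (dist_m / 10) = 8 / (128/10) = 0.625 mrad

0.625 mrad


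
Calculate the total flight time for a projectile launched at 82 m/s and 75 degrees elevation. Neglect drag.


T = 2*v0*sin(theta)/g = 2*82*sin(75°)/9.81 = 16.15 s

16.15 s


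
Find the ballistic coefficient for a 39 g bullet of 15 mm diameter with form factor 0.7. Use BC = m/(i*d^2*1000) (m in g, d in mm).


BC = m/(i*d^2*1000) = 39/(0.7 * 15^2 * 1000) = 0.0002476

0.0002476


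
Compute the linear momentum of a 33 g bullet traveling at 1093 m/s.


p = m*v = 0.033*1093 = 36.07 kg·m/s

36.07 kg·m/s


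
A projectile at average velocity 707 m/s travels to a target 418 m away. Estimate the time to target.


t = d/v = 418/707 = 0.5912 s

0.5912 s


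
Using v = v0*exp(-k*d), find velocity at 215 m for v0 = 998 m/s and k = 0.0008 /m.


v = v0*exp(-k*d) = 998*exp(-0.0008*215) = 840.3 m/s

840.3 m/s


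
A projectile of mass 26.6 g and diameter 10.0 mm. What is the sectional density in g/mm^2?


SD = m/d^2 = 26.6/10.0^2 = 0.266 g/mm^2

0.266 g/mm^2


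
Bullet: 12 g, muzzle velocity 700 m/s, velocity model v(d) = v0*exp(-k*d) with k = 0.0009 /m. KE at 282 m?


v = v0*exp(-k*d) = 700*exp(-0.0009*282) = 543.093 m/s
E = 0.5*m*v^2 = 0.5*0.012*543.093^2 = 1770 J

1770 J


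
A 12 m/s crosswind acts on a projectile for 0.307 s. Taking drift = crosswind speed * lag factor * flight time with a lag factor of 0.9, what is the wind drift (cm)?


drift = v_wind * lag * t = 12 * 0.9 * 0.307 = 3.3156 m ≈ 331.6 cm

331.6 cm


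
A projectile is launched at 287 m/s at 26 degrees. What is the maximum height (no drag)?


H = (v0*sin(theta))^2 / (2g) = (287*sin(26°))^2 / (2*9.81) = 806.8 m

806.8 m


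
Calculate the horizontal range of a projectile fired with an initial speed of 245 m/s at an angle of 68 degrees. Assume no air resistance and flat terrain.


R = v0^2 * sin(2*theta) / g = 245^2 * sin(2*68°) / 9.81 = 4250 m

4250 m


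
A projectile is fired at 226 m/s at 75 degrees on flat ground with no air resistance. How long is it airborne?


T = 2*v0*sin(theta)/g = 2*226*sin(75°)/9.81 = 44.51 s

44.51 s


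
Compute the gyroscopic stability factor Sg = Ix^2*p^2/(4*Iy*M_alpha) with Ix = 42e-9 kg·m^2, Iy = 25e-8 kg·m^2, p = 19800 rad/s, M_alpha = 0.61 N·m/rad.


Sg = Ix^2 * p^2 / (4 * Iy * M_alpha) = (42e-9)^2 * 19800^2 / (4 * 25e-8 * 0.61) = 1.134

1.134


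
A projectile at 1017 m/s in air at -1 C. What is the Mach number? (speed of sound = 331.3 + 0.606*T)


a = 331.3 + 0.606*(-1) = 330.694 m/s
M = v/a = 1017/330.694 = 3.075

3.075


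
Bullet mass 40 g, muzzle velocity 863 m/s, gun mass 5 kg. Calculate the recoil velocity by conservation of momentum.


v_recoil = m_p * v_p / m_gun = 0.04 * 863 / 5 = 6.904 m/s

6.904 m/s


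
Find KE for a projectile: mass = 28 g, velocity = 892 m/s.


E = 0.5*m*v^2 = 0.5*0.028*892^2 = 11139 J

11139 J


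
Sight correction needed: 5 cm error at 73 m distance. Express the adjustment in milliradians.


1 mrad subtends 1 cm per 10 m of range, so adj = error_cm / (dist_m / 10) = 5 / (73/10) = 0.6849 mrad

0.6849 mrad


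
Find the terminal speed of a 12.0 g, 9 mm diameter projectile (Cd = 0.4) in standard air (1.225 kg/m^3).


A = pi*(d/2)^2 = pi*(9/2000)^2 = 6.36173e-05 m^2
vt = sqrt(2mg/(Cd*rho*A)) = sqrt(2*0.012*9.81/(0.4 * 1.225 * 6.36173e-05)) = 86.91 m/s

86.91 m/s


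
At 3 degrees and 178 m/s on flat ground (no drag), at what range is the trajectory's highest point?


R = v0^2*sin(2*theta)/g = 178^2*sin(2*3°)/9.81 = 337.602 m
apex_dist = R/2 = 337.602/2 = 168.8 m

168.8 m


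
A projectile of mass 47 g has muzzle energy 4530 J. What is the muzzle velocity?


v = sqrt(2*E/m) = sqrt(2*4530/0.047) = 439.1 m/s

439.1 m/s


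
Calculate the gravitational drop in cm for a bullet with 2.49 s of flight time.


drop = 0.5*g*t^2 = 0.5*9.81*2.49^2 = 30.4115 m ≈ 3041 cm

3041 cm


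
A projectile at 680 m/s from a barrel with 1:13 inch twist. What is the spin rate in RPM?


twist_m = 13*0.0254 = 0.3302 m
spin = v/twist = 680/0.3302 = 2059.358 rev/s
RPM = spin*60 = 2059.358*60 ≈ 123561 RPM

123561 RPM


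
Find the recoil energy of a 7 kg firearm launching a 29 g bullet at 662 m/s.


v_r = m_p*v_p/m_gun = 0.029*662/7 = 2.74257 m/s, E_r = 0.5*m_gun*v_r^2 = 0.5*7*2.74257^2 = 26.33 J

26.33 J


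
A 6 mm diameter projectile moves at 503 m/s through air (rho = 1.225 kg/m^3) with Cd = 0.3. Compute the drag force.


A = pi*(d/2)^2 = pi*(6/2000)^2 = 2.82743e-05 m^2
Fd = 0.5*Cd*rho*A*v^2 = 0.5*0.3*1.225*2.82743e-05*503^2 = 1.314 N

1.314 N


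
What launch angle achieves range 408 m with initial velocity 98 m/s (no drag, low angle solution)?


sin(2*theta) = R*g/v0^2 = 408*9.81/98^2 = 0.416751, theta = arcsin(0.416751)/2 = 12.31°

12.31 degrees


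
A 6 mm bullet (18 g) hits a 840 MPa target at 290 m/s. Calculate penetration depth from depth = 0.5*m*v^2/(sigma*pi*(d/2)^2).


A = pi*(d/2)^2 = pi*(6/2)^2 = 28.2743 mm^2
E = 0.5*m*v^2 = 0.5*0.018*290^2 = 756.9 J
depth = E/(sigma*A) = 756.9 J / (840 MPa * 28.2743 mm^2) = 756.9/(840 * 28.2743) m = 0.0318689 m ≈ 31.87 mm

31.87 mm


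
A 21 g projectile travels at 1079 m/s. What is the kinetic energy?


E = 0.5*m*v^2 = 0.5*0.021*1079^2 = 12225 J

12225 J


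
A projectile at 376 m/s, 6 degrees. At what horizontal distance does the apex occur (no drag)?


R = v0^2*sin(2*theta)/g = 376^2*sin(2*6°)/9.81 = 2996.3 m
apex_dist = R/2 = 2996.3/2 = 1498 m

1498 m


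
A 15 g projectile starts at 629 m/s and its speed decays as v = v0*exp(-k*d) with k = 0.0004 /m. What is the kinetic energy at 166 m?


v = v0*exp(-k*d) = 629*exp(-0.0004*166) = 588.591 m/s
E = 0.5*m*v^2 = 0.5*0.015*588.591^2 = 2598 J

2598 J


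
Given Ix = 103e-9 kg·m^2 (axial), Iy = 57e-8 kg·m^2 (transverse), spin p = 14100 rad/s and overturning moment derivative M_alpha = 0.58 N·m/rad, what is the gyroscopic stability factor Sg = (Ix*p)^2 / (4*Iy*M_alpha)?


Sg = Ix^2 * p^2 / (4 * Iy * M_alpha) = (103e-9)^2 * 14100^2 / (4 * 57e-8 * 0.58) = 1.595

1.595


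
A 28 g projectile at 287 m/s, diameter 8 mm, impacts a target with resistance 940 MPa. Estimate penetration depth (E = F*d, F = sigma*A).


A = pi*(d/2)^2 = pi*(8/2)^2 = 50.2655 mm^2
E = 0.5*m*v^2 = 0.5*0.028*287^2 = 1153.17 J
depth = E/(sigma*A) = 1153.17 J / (940 MPa * 50.2655 mm^2) = 1153.17/(940 * 50.2655) m = 0.0244059 m ≈ 24.41 mm

24.41 mm


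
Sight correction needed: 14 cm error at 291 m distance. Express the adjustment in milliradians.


1 mrad subtends 1 cm per 10 m of range, so adj = error_cm / (dist_m / 10) = 14 / (291/10) = 0.4811 mrad

0.4811 mrad


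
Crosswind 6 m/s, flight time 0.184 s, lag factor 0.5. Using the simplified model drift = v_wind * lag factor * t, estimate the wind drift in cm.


drift = v_wind * lag * t = 6 * 0.5 * 0.184 = 0.552 m ≈ 55.2 cm

55.2 cm


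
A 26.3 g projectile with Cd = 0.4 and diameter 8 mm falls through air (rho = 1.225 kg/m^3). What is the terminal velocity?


A = pi*(d/2)^2 = pi*(8/2000)^2 = 5.02655e-05 m^2
vt = sqrt(2mg/(Cd*rho*A)) = sqrt(2*0.0263*9.81/(0.4 * 1.225 * 5.02655e-05)) = 144.7 m/s

144.7 m/s


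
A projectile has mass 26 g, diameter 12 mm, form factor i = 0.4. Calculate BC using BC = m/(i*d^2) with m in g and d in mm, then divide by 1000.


BC = m/(i*d^2*1000) = 26/(0.4 * 12^2 * 1000) = 0.0004514

0.0004514


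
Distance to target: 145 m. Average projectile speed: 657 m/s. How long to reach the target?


t = d/v = 145/657 = 0.2207 s

0.2207 s


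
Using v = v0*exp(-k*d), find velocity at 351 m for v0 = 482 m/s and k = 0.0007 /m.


v = v0*exp(-k*d) = 482*exp(-0.0007*351) = 377 m/s

377 m/s


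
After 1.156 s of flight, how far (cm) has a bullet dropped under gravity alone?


drop = 0.5*g*t^2 = 0.5*9.81*1.156^2 = 6.55473 m ≈ 655.5 cm

655.5 cm


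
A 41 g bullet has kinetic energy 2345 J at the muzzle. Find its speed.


v = sqrt(2*E/m) = sqrt(2*2345/0.041) = 338.2 m/s

338.2 m/s


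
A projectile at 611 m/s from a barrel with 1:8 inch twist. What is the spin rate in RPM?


twist_m = 8*0.0254 = 0.2032 m
spin = v/twist = 611/0.2032 = 3006.89 rev/s
RPM = spin*60 = 3006.89*60 ≈ 180413 RPM

180413 RPM


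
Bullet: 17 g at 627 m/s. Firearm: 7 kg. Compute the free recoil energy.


v_r = m_p*v_p/m_gun = 0.017*627/7 = 1.52271 m/s, E_r = 0.5*m_gun*v_r^2 = 0.5*7*1.52271^2 = 8.115 J

8.115 J


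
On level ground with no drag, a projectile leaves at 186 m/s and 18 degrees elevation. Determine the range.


R = v0^2 * sin(2*theta) / g = 186^2 * sin(2*18°) / 9.81 = 2073 m

2073 m


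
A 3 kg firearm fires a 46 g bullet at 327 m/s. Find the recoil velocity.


v_recoil = m_p * v_p / m_gun = 0.046 * 327 / 3 = 5.014 m/s

5.014 m/s


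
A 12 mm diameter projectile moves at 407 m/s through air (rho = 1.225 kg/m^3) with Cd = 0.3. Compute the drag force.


A = pi*(d/2)^2 = pi*(12/2000)^2 = 1.13097e-04 m^2
Fd = 0.5*Cd*rho*A*v^2 = 0.5*0.3*1.225*1.13097e-04*407^2 = 3.442 N

3.442 N


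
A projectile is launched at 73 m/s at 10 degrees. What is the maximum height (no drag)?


H = (v0*sin(theta))^2 / (2g) = (73*sin(10°))^2 / (2*9.81) = 8.19 m

8.19 m


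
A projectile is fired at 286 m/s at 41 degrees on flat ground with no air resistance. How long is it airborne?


T = 2*v0*sin(theta)/g = 2*286*sin(41°)/9.81 = 38.25 s

38.25 s


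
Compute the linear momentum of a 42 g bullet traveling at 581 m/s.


p = m*v = 0.042*581 = 24.4 kg·m/s

24.4 kg·m/s


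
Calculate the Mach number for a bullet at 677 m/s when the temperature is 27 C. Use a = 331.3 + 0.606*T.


a = 331.3 + 0.606*(27) = 347.662 m/s
M = v/a = 677/347.662 = 1.947

1.947


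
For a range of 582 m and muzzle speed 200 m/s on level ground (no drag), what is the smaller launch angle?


sin(2*theta) = R*g/v0^2 = 582*9.81/200^2 = 0.142736, theta = arcsin(0.142736)/2 = 4.103°

4.103 degrees


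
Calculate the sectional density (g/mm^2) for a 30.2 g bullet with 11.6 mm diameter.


SD = m/d^2 = 30.2/11.6^2 = 0.2244 g/mm^2

0.2244 g/mm^2


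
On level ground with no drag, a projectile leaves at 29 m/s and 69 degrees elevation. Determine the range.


R = v0^2 * sin(2*theta) / g = 29^2 * sin(2*69°) / 9.81 = 57.36 m

57.36 m


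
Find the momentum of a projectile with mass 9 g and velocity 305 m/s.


p = m*v = 0.009*305 = 2.745 kg·m/s

2.745 kg·m/s


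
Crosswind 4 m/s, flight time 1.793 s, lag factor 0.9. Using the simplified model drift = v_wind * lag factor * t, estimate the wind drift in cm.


drift = v_wind * lag * t = 4 * 0.9 * 1.793 = 6.4548 m ≈ 645.5 cm

645.5 cm


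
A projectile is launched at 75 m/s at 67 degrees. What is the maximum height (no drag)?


H = (v0*sin(theta))^2 / (2g) = (75*sin(67°))^2 / (2*9.81) = 242.9 m

242.9 m


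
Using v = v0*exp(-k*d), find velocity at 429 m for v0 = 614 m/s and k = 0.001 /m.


v = v0*exp(-k*d) = 614*exp(-0.001*429) = 399.8 m/s

399.8 m/s


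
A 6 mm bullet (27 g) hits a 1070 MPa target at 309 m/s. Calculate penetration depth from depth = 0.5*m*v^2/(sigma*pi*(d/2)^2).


A = pi*(d/2)^2 = pi*(6/2)^2 = 28.2743 mm^2
E = 0.5*m*v^2 = 0.5*0.027*309^2 = 1288.99 J
depth = E/(sigma*A) = 1288.99 J / (1070 MPa * 28.2743 mm^2) = 1288.99/(1070 * 28.2743) m = 0.0426064 m ≈ 42.61 mm

42.61 mm


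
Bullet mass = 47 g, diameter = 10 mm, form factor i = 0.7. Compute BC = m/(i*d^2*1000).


BC = m/(i*d^2*1000) = 47/(0.7 * 10^2 * 1000) = 0.0006714

0.0006714


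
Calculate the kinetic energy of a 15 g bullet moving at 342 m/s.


E = 0.5*m*v^2 = 0.5*0.015*342^2 = 877.2 J

877.2 J


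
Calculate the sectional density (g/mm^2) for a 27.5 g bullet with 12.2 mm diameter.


SD = m/d^2 = 27.5/12.2^2 = 0.1848 g/mm^2

0.1848 g/mm^2


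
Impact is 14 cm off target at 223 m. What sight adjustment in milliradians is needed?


1 mrad subtends 1 cm per 10 m of range, so adj = error_cm / (dist_m / 10) = 14 / (223/10) = 0.6278 mrad

0.6278 mrad


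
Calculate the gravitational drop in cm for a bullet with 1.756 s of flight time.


drop = 0.5*g*t^2 = 0.5*9.81*1.756^2 = 15.1247 m ≈ 1512 cm

1512 cm


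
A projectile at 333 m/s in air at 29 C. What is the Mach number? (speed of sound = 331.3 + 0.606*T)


a = 331.3 + 0.606*(29) = 348.874 m/s
M = v/a = 333/348.874 = 0.9545

0.9545


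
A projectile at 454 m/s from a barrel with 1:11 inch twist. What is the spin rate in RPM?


twist_m = 11*0.0254 = 0.2794 m
spin = v/twist = 454/0.2794 = 1624.911 rev/s
RPM = spin*60 = 1624.911*60 ≈ 97495 RPM

97495 RPM


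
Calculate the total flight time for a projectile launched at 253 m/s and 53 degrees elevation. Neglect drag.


T = 2*v0*sin(theta)/g = 2*253*sin(53°)/9.81 = 41.19 s

41.19 s


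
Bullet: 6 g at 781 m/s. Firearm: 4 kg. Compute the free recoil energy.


v_r = m_p*v_p/m_gun = 0.006*781/4 = 1.1715 m/s, E_r = 0.5*m_gun*v_r^2 = 0.5*4*1.1715^2 = 2.745 J

2.745 J


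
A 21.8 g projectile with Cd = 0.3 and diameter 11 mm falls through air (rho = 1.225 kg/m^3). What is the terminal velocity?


A = pi*(d/2)^2 = pi*(11/2000)^2 = 9.50332e-05 m^2
vt = sqrt(2mg/(Cd*rho*A)) = sqrt(2*0.0218*9.81/(0.3 * 1.225 * 9.50332e-05)) = 110.7 m/s

110.7 m/s


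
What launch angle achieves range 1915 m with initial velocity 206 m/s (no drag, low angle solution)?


sin(2*theta) = R*g/v0^2 = 1915*9.81/206^2 = 0.442694, theta = arcsin(0.442694)/2 = 13.14°

13.14 degrees


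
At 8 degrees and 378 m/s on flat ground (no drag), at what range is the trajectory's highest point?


R = v0^2*sin(2*theta)/g = 378^2*sin(2*8°)/9.81 = 4014.7 m
apex_dist = R/2 = 4014.7/2 = 2007 m

2007 m


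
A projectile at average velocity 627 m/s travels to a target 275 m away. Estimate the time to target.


t = d/v = 275/627 = 0.4386 s

0.4386 s


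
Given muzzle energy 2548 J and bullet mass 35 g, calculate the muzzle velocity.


v = sqrt(2*E/m) = sqrt(2*2548/0.035) = 381.6 m/s

381.6 m/s


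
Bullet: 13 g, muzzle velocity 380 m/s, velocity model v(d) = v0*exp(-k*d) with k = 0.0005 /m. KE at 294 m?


v = v0*exp(-k*d) = 380*exp(-0.0005*294) = 328.052 m/s
E = 0.5*m*v^2 = 0.5*0.013*328.052^2 = 699.5 J

699.5 J


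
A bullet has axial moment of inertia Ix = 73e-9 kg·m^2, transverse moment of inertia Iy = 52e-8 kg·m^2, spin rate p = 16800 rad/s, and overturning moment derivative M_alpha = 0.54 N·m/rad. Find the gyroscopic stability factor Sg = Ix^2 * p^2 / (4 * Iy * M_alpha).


Sg = Ix^2 * p^2 / (4 * Iy * M_alpha) = (73e-9)^2 * 16800^2 / (4 * 52e-8 * 0.54) = 1.339

1.339


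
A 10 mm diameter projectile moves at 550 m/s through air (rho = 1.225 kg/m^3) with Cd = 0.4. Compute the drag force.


A = pi*(d/2)^2 = pi*(10/2000)^2 = 7.85398e-05 m^2
Fd = 0.5*Cd*rho*A*v^2 = 0.5*0.4*1.225*7.85398e-05*550^2 = 5.821 N

5.821 N


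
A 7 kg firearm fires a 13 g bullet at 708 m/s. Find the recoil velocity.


v_recoil = m_p * v_p / m_gun = 0.013 * 708 / 7 = 1.315 m/s

1.315 m/s


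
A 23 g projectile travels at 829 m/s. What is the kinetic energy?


E = 0.5*m*v^2 = 0.5*0.023*829^2 = 7903 J

7903 J


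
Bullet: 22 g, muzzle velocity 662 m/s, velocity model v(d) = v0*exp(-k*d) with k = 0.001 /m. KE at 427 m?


v = v0*exp(-k*d) = 662*exp(-0.001*427) = 431.931 m/s
E = 0.5*m*v^2 = 0.5*0.022*431.931^2 = 2052 J

2052 J


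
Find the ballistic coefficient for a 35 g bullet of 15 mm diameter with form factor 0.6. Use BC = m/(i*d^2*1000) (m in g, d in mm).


BC = m/(i*d^2*1000) = 35/(0.6 * 15^2 * 1000) = 0.0002593

0.0002593


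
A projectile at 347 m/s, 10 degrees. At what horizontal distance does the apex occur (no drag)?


R = v0^2*sin(2*theta)/g = 347^2*sin(2*10°)/9.81 = 4197.99 m
apex_dist = R/2 = 4197.99/2 = 2099 m

2099 m


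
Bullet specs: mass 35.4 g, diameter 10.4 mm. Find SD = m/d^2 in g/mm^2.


SD = m/d^2 = 35.4/10.4^2 = 0.3273 g/mm^2

0.3273 g/mm^2


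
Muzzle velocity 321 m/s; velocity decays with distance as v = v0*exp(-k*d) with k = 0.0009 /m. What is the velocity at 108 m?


v = v0*exp(-k*d) = 321*exp(-0.0009*108) = 291.3 m/s

291.3 m/s


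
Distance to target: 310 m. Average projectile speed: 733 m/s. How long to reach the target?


t = d/v = 310/733 = 0.4229 s

0.4229 s


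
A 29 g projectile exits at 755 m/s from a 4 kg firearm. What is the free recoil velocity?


v_recoil = m_p * v_p / m_gun = 0.029 * 755 / 4 = 5.474 m/s

5.474 m/s


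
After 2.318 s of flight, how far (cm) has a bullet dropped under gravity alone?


drop = 0.5*g*t^2 = 0.5*9.81*2.318^2 = 26.3552 m ≈ 2636 cm

2636 cm


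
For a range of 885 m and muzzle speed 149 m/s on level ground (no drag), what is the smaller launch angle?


sin(2*theta) = R*g/v0^2 = 885*9.81/149^2 = 0.391057, theta = arcsin(0.391057)/2 = 11.51°

11.51 degrees


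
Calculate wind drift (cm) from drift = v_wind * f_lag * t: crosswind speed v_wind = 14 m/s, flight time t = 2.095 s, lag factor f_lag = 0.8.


drift = v_wind * lag * t = 14 * 0.8 * 2.095 = 23.464 m ≈ 2346 cm

2346 cm


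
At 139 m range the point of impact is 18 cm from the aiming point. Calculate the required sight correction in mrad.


1 mrad subtends 1 cm per 10 m of range, so adj = error_cm / (dist_m / 10) = 18 / (139/10) = 1.295 mrad

1.295 mrad


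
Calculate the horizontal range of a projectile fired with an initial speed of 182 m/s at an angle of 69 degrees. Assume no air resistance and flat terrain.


R = v0^2 * sin(2*theta) / g = 182^2 * sin(2*69°) / 9.81 = 2259 m

2259 m


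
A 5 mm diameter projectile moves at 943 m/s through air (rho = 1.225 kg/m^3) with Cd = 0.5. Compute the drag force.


A = pi*(d/2)^2 = pi*(5/2000)^2 = 1.96350e-05 m^2
Fd = 0.5*Cd*rho*A*v^2 = 0.5*0.5*1.225*1.96350e-05*943^2 = 5.347 N

5.347 N


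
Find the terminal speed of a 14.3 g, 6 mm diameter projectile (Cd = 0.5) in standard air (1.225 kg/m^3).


A = pi*(d/2)^2 = pi*(6/2000)^2 = 2.82743e-05 m^2
vt = sqrt(2mg/(Cd*rho*A)) = sqrt(2*0.0143*9.81/(0.5 * 1.225 * 2.82743e-05)) = 127.3 m/s

127.3 m/s


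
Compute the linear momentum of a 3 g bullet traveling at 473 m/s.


p = m*v = 0.003*473 = 1.419 kg·m/s

1.419 kg·m/s


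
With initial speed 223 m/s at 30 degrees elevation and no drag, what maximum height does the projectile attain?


H = (v0*sin(theta))^2 / (2g) = (223*sin(30°))^2 / (2*9.81) = 633.7 m

633.7 m


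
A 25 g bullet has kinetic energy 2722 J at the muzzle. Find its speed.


v = sqrt(2*E/m) = sqrt(2*2722/0.025) = 466.6 m/s

466.6 m/s


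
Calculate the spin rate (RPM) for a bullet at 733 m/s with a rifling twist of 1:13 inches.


twist_m = 13*0.0254 = 0.3302 m
spin = v/twist = 733/0.3302 = 2219.867 rev/s
RPM = spin*60 = 2219.867*60 ≈ 133192 RPM

133192 RPM


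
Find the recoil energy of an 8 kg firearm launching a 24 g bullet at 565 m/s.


v_r = m_p*v_p/m_gun = 0.024*565/8 = 1.695 m/s, E_r = 0.5*m_gun*v_r^2 = 0.5*8*1.695^2 = 11.49 J

11.49 J


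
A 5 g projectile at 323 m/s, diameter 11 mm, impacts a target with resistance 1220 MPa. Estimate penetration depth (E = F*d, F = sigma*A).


A = pi*(d/2)^2 = pi*(11/2)^2 = 95.0332 mm^2
E = 0.5*m*v^2 = 0.5*0.005*323^2 = 260.822 J
depth = E/(sigma*A) = 260.822 J / (1220 MPa * 95.0332 mm^2) = 260.822/(1220 * 95.0332) m = 0.00224962 m ≈ 2.25 mm

2.25 mm


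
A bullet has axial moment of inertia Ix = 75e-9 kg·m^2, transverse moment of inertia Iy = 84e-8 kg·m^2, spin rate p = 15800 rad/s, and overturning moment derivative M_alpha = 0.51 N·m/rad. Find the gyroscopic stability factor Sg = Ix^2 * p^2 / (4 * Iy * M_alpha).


Sg = Ix^2 * p^2 / (4 * Iy * M_alpha) = (75e-9)^2 * 15800^2 / (4 * 84e-8 * 0.51) = 0.8195

0.8195


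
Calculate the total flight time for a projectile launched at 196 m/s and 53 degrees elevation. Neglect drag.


T = 2*v0*sin(theta)/g = 2*196*sin(53°)/9.81 = 31.91 s

31.91 s


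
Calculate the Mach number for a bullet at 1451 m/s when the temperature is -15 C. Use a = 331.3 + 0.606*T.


a = 331.3 + 0.606*(-15) = 322.21 m/s
M = v/a = 1451/322.21 = 4.503

4.503


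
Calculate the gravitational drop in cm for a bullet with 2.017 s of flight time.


drop = 0.5*g*t^2 = 0.5*9.81*2.017^2 = 19.955 m ≈ 1995 cm

1995 cm


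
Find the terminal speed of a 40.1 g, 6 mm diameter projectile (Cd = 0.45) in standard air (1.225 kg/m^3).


A = pi*(d/2)^2 = pi*(6/2000)^2 = 2.82743e-05 m^2
vt = sqrt(2mg/(Cd*rho*A)) = sqrt(2*0.0401*9.81/(0.45 * 1.225 * 2.82743e-05)) = 224.7 m/s

224.7 m/s


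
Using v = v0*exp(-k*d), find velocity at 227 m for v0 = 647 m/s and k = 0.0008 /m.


v = v0*exp(-k*d) = 647*exp(-0.0008*227) = 539.6 m/s

539.6 m/s


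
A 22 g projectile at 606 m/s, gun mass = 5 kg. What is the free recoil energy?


v_r = m_p*v_p/m_gun = 0.022*606/5 = 2.6664 m/s, E_r = 0.5*m_gun*v_r^2 = 0.5*5*2.6664^2 = 17.77 J

17.77 J


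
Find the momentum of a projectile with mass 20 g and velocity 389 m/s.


p = m*v = 0.02*389 = 7.78 kg·m/s

7.78 kg·m/s


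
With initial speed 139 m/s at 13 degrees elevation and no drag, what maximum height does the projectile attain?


H = (v0*sin(theta))^2 / (2g) = (139*sin(13°))^2 / (2*9.81) = 49.83 m

49.83 m


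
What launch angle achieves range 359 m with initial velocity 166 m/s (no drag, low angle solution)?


sin(2*theta) = R*g/v0^2 = 359*9.81/166^2 = 0.127805, theta = arcsin(0.127805)/2 = 3.671°

3.671 degrees


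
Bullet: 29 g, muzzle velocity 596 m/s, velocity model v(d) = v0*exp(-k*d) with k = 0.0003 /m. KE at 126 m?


v = v0*exp(-k*d) = 596*exp(-0.0003*126) = 573.892 m/s
E = 0.5*m*v^2 = 0.5*0.029*573.892^2 = 4776 J

4776 J


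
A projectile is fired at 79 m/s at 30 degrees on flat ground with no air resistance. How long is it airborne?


T = 2*v0*sin(theta)/g = 2*79*sin(30°)/9.81 = 8.053 s

8.053 s


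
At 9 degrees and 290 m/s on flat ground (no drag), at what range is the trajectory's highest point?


R = v0^2*sin(2*theta)/g = 290^2*sin(2*9°)/9.81 = 2649.17 m
apex_dist = R/2 = 2649.17/2 = 1325 m

1325 m


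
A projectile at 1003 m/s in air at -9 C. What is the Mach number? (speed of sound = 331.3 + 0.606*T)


a = 331.3 + 0.606*(-9) = 325.846 m/s
M = v/a = 1003/325.846 = 3.078

3.078


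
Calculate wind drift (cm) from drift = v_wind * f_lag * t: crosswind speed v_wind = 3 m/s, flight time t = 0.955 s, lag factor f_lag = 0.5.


drift = v_wind * lag * t = 3 * 0.5 * 0.955 = 1.4325 m ≈ 143.2 cm

143.2 cm


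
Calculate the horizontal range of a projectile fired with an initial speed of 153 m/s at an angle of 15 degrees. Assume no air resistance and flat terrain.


R = v0^2 * sin(2*theta) / g = 153^2 * sin(2*15°) / 9.81 = 1193 m

1193 m


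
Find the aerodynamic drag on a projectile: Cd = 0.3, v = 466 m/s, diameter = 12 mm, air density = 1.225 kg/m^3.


A = pi*(d/2)^2 = pi*(12/2000)^2 = 1.13097e-04 m^2
Fd = 0.5*Cd*rho*A*v^2 = 0.5*0.3*1.225*1.13097e-04*466^2 = 4.513 N

4.513 N


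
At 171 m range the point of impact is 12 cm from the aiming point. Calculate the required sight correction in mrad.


1 mrad subtends 1 cm per 10 m of range, so adj = error_cm / (dist_m / 10) = 12 / (171/10) = 0.7018 mrad

0.7018 mrad


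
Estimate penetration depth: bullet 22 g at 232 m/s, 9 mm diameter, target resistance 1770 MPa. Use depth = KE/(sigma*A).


A = pi*(d/2)^2 = pi*(9/2)^2 = 63.6173 mm^2
E = 0.5*m*v^2 = 0.5*0.022*232^2 = 592.064 J
depth = E/(sigma*A) = 592.064 J / (1770 MPa * 63.6173 mm^2) = 592.064/(1770 * 63.6173) m = 0.005258 m ≈ 5.258 mm

5.258 mm


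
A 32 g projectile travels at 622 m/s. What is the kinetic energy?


E = 0.5*m*v^2 = 0.5*0.032*622^2 = 6190 J

6190 J


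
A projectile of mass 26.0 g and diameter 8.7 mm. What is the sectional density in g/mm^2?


SD = m/d^2 = 26.0/8.7^2 = 0.3435 g/mm^2

0.3435 g/mm^2


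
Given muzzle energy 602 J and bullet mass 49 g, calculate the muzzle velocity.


v = sqrt(2*E/m) = sqrt(2*602/0.049) = 156.8 m/s

156.8 m/s


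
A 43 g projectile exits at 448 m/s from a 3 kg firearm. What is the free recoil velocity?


v_recoil = m_p * v_p / m_gun = 0.043 * 448 / 3 = 6.421 m/s

6.421 m/s


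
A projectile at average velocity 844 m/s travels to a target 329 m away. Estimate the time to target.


t = d/v = 329/844 = 0.3898 s

0.3898 s


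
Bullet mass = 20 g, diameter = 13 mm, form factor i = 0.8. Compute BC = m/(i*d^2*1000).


BC = m/(i*d^2*1000) = 20/(0.8 * 13^2 * 1000) = 0.0001479

0.0001479


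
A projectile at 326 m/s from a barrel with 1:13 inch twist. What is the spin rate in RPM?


twist_m = 13*0.0254 = 0.3302 m
spin = v/twist = 326/0.3302 = 987.2804 rev/s
RPM = spin*60 = 987.2804*60 ≈ 59237 RPM

59237 RPM


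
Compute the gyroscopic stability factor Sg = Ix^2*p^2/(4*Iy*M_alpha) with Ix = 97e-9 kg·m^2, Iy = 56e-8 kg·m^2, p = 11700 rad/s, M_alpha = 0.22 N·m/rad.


Sg = Ix^2 * p^2 / (4 * Iy * M_alpha) = (97e-9)^2 * 11700^2 / (4 * 56e-8 * 0.22) = 2.614

2.614


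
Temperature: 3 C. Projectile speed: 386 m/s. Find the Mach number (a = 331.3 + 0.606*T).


a = 331.3 + 0.606*(3) = 333.118 m/s
M = v/a = 386/333.118 = 1.159

1.159


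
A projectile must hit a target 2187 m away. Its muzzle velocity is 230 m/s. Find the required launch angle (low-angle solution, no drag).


sin(2*theta) = R*g/v0^2 = 2187*9.81/230^2 = 0.405567, theta = arcsin(0.405567)/2 = 11.96°

11.96 degrees


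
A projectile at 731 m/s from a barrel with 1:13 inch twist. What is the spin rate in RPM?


twist_m = 13*0.0254 = 0.3302 m
spin = v/twist = 731/0.3302 = 2213.81 rev/s
RPM = spin*60 = 2213.81*60 ≈ 132829 RPM

132829 RPM


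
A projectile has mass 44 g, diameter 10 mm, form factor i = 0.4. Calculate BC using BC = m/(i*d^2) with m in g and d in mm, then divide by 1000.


BC = m/(i*d^2*1000) = 44/(0.4 * 10^2 * 1000) = 0.0011

0.0011


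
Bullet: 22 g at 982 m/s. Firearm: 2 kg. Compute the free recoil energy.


v_r = m_p*v_p/m_gun = 0.022*982/2 = 10.802 m/s, E_r = 0.5*m_gun*v_r^2 = 0.5*2*10.802^2 = 116.7 J

116.7 J


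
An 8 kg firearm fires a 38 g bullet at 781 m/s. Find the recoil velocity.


v_recoil = m_p * v_p / m_gun = 0.038 * 781 / 8 = 3.71 m/s

3.71 m/s


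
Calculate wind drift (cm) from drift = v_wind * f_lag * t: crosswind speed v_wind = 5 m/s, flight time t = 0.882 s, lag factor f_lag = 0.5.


drift = v_wind * lag * t = 5 * 0.5 * 0.882 = 2.205 m ≈ 220.5 cm

220.5 cm


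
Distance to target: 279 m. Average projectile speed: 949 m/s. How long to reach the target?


t = d/v = 279/949 = 0.294 s

0.294 s


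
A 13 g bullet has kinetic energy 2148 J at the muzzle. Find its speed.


v = sqrt(2*E/m) = sqrt(2*2148/0.013) = 574.9 m/s

574.9 m/s


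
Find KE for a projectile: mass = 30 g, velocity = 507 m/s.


E = 0.5*m*v^2 = 0.5*0.03*507^2 = 3856 J

3856 J


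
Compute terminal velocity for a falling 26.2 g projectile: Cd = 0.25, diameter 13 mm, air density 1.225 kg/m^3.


A = pi*(d/2)^2 = pi*(13/2000)^2 = 1.32732e-04 m^2
vt = sqrt(2mg/(Cd*rho*A)) = sqrt(2*0.0262*9.81/(0.25 * 1.225 * 1.32732e-04)) = 112.5 m/s

112.5 m/s


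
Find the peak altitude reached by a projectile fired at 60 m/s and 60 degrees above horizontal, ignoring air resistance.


H = (v0*sin(theta))^2 / (2g) = (60*sin(60°))^2 / (2*9.81) = 137.6 m

137.6 m


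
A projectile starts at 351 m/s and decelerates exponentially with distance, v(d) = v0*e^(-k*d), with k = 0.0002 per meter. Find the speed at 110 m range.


v = v0*exp(-k*d) = 351*exp(-0.0002*110) = 343.4 m/s

343.4 m/s


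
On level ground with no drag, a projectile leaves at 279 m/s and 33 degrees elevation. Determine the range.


R = v0^2 * sin(2*theta) / g = 279^2 * sin(2*33°) / 9.81 = 7249 m

7249 m


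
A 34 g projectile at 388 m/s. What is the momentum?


p = m*v = 0.034*388 = 13.19 kg·m/s

13.19 kg·m/s


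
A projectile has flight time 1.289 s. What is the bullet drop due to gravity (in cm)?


drop = 0.5*g*t^2 = 0.5*9.81*1.289^2 = 8.14976 m ≈ 815 cm

815 cm


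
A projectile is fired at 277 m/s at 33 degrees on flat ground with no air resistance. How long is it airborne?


T = 2*v0*sin(theta)/g = 2*277*sin(33°)/9.81 = 30.76 s

30.76 s


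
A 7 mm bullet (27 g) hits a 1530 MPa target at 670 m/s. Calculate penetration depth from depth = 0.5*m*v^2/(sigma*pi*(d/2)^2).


A = pi*(d/2)^2 = pi*(7/2)^2 = 38.4845 mm^2
E = 0.5*m*v^2 = 0.5*0.027*670^2 = 6060.15 J
depth = E/(sigma*A) = 6060.15 J / (1530 MPa * 38.4845 mm^2) = 6060.15/(1530 * 38.4845) m = 0.102921 m ≈ 102.9 mm

102.9 mm
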